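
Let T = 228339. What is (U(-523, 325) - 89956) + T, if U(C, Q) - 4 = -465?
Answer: 137922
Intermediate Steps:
U(C, Q) = -461 (U(C, Q) = 4 - 465 = -461)
(U(-523, 325) - 89956) + T = (-461 - 89956) + 228339 = -90417 + 228339 = 137922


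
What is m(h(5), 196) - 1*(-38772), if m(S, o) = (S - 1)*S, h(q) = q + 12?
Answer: 39044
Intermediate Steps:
h(q) = 12 + q
m(S, o) = S*(-1 + S) (m(S, o) = (-1 + S)*S = S*(-1 + S))
m(h(5), 196) - 1*(-38772) = (12 + 5)*(-1 + (12 + 5)) - 1*(-38772) = 17*(-1 + 17) + 38772 = 17*16 + 38772 = 272 + 38772 = 39044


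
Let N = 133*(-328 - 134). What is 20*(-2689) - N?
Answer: 7666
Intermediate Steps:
N = -61446 (N = 133*(-462) = -61446)
20*(-2689) - N = 20*(-2689) - 1*(-61446) = -53780 + 61446 = 7666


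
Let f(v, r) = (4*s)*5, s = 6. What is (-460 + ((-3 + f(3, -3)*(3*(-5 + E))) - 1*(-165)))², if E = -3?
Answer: 10099684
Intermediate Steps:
f(v, r) = 120 (f(v, r) = (4*6)*5 = 24*5 = 120)
(-460 + ((-3 + f(3, -3)*(3*(-5 + E))) - 1*(-165)))² = (-460 + ((-3 + 120*(3*(-5 - 3))) - 1*(-165)))² = (-460 + ((-3 + 120*(3*(-8))) + 165))² = (-460 + ((-3 + 120*(-24)) + 165))² = (-460 + ((-3 - 2880) + 165))² = (-460 + (-2883 + 165))² = (-460 - 2718)² = (-3178)² = 10099684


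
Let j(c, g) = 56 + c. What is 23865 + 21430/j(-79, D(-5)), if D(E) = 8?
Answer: 527465/23 ≈ 22933.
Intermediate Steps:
23865 + 21430/j(-79, D(-5)) = 23865 + 21430/(56 - 79) = 23865 + 21430/(-23) = 23865 + 21430*(-1/23) = 23865 - 21430/23 = 527465/23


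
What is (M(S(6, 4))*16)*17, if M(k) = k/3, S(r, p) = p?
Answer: 1088/3 ≈ 362.67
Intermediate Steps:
M(k) = k/3 (M(k) = k*(⅓) = k/3)
(M(S(6, 4))*16)*17 = (((⅓)*4)*16)*17 = ((4/3)*16)*17 = (64/3)*17 = 1088/3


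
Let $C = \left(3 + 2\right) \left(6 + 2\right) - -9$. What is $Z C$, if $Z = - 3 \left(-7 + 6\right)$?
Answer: $147$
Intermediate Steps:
$Z = 3$ ($Z = \left(-3\right) \left(-1\right) = 3$)
$C = 49$ ($C = 5 \cdot 8 + 9 = 40 + 9 = 49$)
$Z C = 3 \cdot 49 = 147$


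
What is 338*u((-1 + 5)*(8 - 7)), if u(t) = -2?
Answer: -676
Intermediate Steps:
338*u((-1 + 5)*(8 - 7)) = 338*(-2) = -676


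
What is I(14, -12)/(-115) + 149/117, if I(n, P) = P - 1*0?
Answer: 18539/13455 ≈ 1.3779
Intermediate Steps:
I(n, P) = P (I(n, P) = P + 0 = P)
I(14, -12)/(-115) + 149/117 = -12/(-115) + 149/117 = -12*(-1/115) + 149*(1/117) = 12/115 + 149/117 = 18539/13455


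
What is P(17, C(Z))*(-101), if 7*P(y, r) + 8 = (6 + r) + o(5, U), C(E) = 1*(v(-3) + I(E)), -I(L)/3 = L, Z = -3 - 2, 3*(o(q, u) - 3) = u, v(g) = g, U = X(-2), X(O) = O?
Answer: -3737/21 ≈ -177.95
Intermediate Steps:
U = -2
o(q, u) = 3 + u/3
Z = -5
I(L) = -3*L
C(E) = -3 - 3*E (C(E) = 1*(-3 - 3*E) = -3 - 3*E)
P(y, r) = 1/21 + r/7 (P(y, r) = -8/7 + ((6 + r) + (3 + (⅓)*(-2)))/7 = -8/7 + ((6 + r) + (3 - ⅔))/7 = -8/7 + ((6 + r) + 7/3)/7 = -8/7 + (25/3 + r)/7 = -8/7 + (25/21 + r/7) = 1/21 + r/7)
P(17, C(Z))*(-101) = (1/21 + (-3 - 3*(-5))/7)*(-101) = (1/21 + (-3 + 15)/7)*(-101) = (1/21 + (⅐)*12)*(-101) = (1/21 + 12/7)*(-101) = (37/21)*(-101) = -3737/21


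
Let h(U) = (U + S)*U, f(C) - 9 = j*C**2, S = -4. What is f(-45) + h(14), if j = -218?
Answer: -441301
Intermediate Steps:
f(C) = 9 - 218*C**2
h(U) = U*(-4 + U) (h(U) = (U - 4)*U = (-4 + U)*U = U*(-4 + U))
f(-45) + h(14) = (9 - 218*(-45)**2) + 14*(-4 + 14) = (9 - 218*2025) + 14*10 = (9 - 441450) + 140 = -441441 + 140 = -441301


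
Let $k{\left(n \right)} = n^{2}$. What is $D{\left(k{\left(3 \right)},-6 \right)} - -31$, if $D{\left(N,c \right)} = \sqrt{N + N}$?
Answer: $31 + 3 \sqrt{2} \approx 35.243$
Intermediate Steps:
$D{\left(N,c \right)} = \sqrt{2} \sqrt{N}$ ($D{\left(N,c \right)} = \sqrt{2 N} = \sqrt{2} \sqrt{N}$)
$D{\left(k{\left(3 \right)},-6 \right)} - -31 = \sqrt{2} \sqrt{3^{2}} - -31 = \sqrt{2} \sqrt{9} + 31 = \sqrt{2} \cdot 3 + 31 = 3 \sqrt{2} + 31 = 31 + 3 \sqrt{2}$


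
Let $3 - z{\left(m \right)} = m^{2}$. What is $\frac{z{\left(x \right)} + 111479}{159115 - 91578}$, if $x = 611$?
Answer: $- \frac{261839}{67537} \approx -3.877$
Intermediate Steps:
$z{\left(m \right)} = 3 - m^{2}$
$\frac{z{\left(x \right)} + 111479}{159115 - 91578} = \frac{\left(3 - 611^{2}\right) + 111479}{159115 - 91578} = \frac{\left(3 - 373321\right) + 111479}{67537} = \left(\left(3 - 373321\right) + 111479\right) \frac{1}{67537} = \left(-373318 + 111479\right) \frac{1}{67537} = \left(-261839\right) \frac{1}{67537} = - \frac{261839}{67537}$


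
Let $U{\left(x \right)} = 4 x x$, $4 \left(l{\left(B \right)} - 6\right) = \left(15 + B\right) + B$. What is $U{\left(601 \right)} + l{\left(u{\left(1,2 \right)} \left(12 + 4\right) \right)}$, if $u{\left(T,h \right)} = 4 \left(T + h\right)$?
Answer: $\frac{5779639}{4} \approx 1.4449 \cdot 10^{6}$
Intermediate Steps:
$u{\left(T,h \right)} = 4 T + 4 h$
$l{\left(B \right)} = \frac{39}{4} + \frac{B}{2}$ ($l{\left(B \right)} = 6 + \frac{\left(15 + B\right) + B}{4} = 6 + \frac{15 + 2 B}{4} = 6 + \left(\frac{15}{4} + \frac{B}{2}\right) = \frac{39}{4} + \frac{B}{2}$)
$U{\left(x \right)} = 4 x^{2}$
$U{\left(601 \right)} + l{\left(u{\left(1,2 \right)} \left(12 + 4\right) \right)} = 4 \cdot 601^{2} + \left(\frac{39}{4} + \frac{\left(4 \cdot 1 + 4 \cdot 2\right) \left(12 + 4\right)}{2}\right) = 4 \cdot 361201 + \left(\frac{39}{4} + \frac{\left(4 + 8\right) 16}{2}\right) = 1444804 + \left(\frac{39}{4} + \frac{12 \cdot 16}{2}\right) = 1444804 + \left(\frac{39}{4} + \frac{1}{2} \cdot 192\right) = 1444804 + \left(\frac{39}{4} + 96\right) = 1444804 + \frac{423}{4} = \frac{5779639}{4}$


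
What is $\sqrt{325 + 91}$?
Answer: $4 \sqrt{26} \approx 20.396$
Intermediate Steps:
$\sqrt{325 + 91} = \sqrt{416} = 4 \sqrt{26}$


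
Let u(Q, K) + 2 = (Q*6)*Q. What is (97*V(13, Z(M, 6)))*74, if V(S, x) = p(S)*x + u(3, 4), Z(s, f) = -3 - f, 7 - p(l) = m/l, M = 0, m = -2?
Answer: -1155658/13 ≈ -88897.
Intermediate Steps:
u(Q, K) = -2 + 6*Q² (u(Q, K) = -2 + (Q*6)*Q = -2 + (6*Q)*Q = -2 + 6*Q²)
p(l) = 7 + 2/l (p(l) = 7 - (-2)/l = 7 + 2/l)
V(S, x) = 52 + x*(7 + 2/S) (V(S, x) = (7 + 2/S)*x + (-2 + 6*3²) = x*(7 + 2/S) + (-2 + 6*9) = x*(7 + 2/S) + (-2 + 54) = x*(7 + 2/S) + 52 = 52 + x*(7 + 2/S))
(97*V(13, Z(M, 6)))*74 = (97*(52 + 7*(-3 - 1*6) + 2*(-3 - 1*6)/13))*74 = (97*(52 + 7*(-3 - 6) + 2*(-3 - 6)*(1/13)))*74 = (97*(52 + 7*(-9) + 2*(-9)*(1/13)))*74 = (97*(52 - 63 - 18/13))*74 = (97*(-161/13))*74 = -15617/13*74 = -1155658/13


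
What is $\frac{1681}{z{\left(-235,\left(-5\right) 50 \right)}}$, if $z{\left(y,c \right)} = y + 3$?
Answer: $- \frac{1681}{232} \approx -7.2457$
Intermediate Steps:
$z{\left(y,c \right)} = 3 + y$
$\frac{1681}{z{\left(-235,\left(-5\right) 50 \right)}} = \frac{1681}{3 - 235} = \frac{1681}{-232} = 1681 \left(- \frac{1}{232}\right) = - \frac{1681}{232}$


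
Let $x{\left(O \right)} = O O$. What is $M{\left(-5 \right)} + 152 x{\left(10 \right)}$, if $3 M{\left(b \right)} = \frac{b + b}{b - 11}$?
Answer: $\frac{364805}{24} \approx 15200.0$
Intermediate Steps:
$M{\left(b \right)} = \frac{2 b}{3 \left(-11 + b\right)}$ ($M{\left(b \right)} = \frac{\left(b + b\right) \frac{1}{b - 11}}{3} = \frac{2 b \frac{1}{-11 + b}}{3} = \frac{2 b}{3 \left(-11 + b\right)}$)
$x{\left(O \right)} = O^{2}$
$M{\left(-5 \right)} + 152 x{\left(10 \right)} = \frac{2}{3} \left(-5\right) \frac{1}{-11 - 5} + 152 \cdot 10^{2} = \frac{2}{3} \left(-5\right) \frac{1}{-16} + 152 \cdot 100 = \frac{2}{3} \left(-5\right) \left(- \frac{1}{16}\right) + 15200 = \frac{5}{24} + 15200 = \frac{364805}{24}$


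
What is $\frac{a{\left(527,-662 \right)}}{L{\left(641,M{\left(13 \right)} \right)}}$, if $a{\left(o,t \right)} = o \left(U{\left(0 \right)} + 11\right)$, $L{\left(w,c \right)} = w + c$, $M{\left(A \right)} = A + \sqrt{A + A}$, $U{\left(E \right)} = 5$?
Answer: $\frac{2757264}{213845} - \frac{4216 \sqrt{26}}{213845} \approx 12.793$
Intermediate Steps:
$M{\left(A \right)} = A + \sqrt{2} \sqrt{A}$ ($M{\left(A \right)} = A + \sqrt{2 A} = A + \sqrt{2} \sqrt{A}$)
$L{\left(w,c \right)} = c + w$
$a{\left(o,t \right)} = 16 o$ ($a{\left(o,t \right)} = o \left(5 + 11\right) = o 16 = 16 o$)
$\frac{a{\left(527,-662 \right)}}{L{\left(641,M{\left(13 \right)} \right)}} = \frac{16 \cdot 527}{\left(13 + \sqrt{2} \sqrt{13}\right) + 641} = \frac{8432}{\left(13 + \sqrt{26}\right) + 641} = \frac{8432}{654 + \sqrt{26}}$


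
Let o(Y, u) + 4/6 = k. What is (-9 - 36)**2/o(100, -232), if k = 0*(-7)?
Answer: -6075/2 ≈ -3037.5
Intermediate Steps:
k = 0
o(Y, u) = -2/3 (o(Y, u) = -2/3 + 0 = -2/3)
(-9 - 36)**2/o(100, -232) = (-9 - 36)**2/(-2/3) = (-45)**2*(-3/2) = 2025*(-3/2) = -6075/2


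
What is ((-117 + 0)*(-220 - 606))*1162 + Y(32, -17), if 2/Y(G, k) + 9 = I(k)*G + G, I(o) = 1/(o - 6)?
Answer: 55812108034/497 ≈ 1.1230e+8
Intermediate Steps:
I(o) = 1/(-6 + o)
Y(G, k) = 2/(-9 + G + G/(-6 + k)) (Y(G, k) = 2/(-9 + (G/(-6 + k) + G)) = 2/(-9 + (G + G/(-6 + k))) = 2/(-9 + G + G/(-6 + k)))
((-117 + 0)*(-220 - 606))*1162 + Y(32, -17) = ((-117 + 0)*(-220 - 606))*1162 + 2*(-6 - 17)/(32 + (-9 + 32)*(-6 - 17)) = -117*(-826)*1162 + 2*(-23)/(32 + 23*(-23)) = 96642*1162 + 2*(-23)/(32 - 529) = 112298004 + 2*(-23)/(-497) = 112298004 + 2*(-1/497)*(-23) = 112298004 + 46/497 = 55812108034/497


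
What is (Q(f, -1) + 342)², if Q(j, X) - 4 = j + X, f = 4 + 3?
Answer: 123904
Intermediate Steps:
f = 7
Q(j, X) = 4 + X + j (Q(j, X) = 4 + (j + X) = 4 + (X + j) = 4 + X + j)
(Q(f, -1) + 342)² = ((4 - 1 + 7) + 342)² = (10 + 342)² = 352² = 123904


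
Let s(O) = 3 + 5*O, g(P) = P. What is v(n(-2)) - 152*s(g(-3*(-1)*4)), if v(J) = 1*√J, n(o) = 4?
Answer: -9574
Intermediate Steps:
v(J) = √J
v(n(-2)) - 152*s(g(-3*(-1)*4)) = √4 - 152*(3 + 5*(-3*(-1)*4)) = 2 - 152*(3 + 5*(3*4)) = 2 - 152*(3 + 5*12) = 2 - 152*(3 + 60) = 2 - 152*63 = 2 - 9576 = -9574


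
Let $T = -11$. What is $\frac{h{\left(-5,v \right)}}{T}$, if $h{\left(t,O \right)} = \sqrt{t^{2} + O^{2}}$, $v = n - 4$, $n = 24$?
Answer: $- \frac{5 \sqrt{17}}{11} \approx -1.8741$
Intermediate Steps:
$v = 20$ ($v = 24 - 4 = 20$)
$h{\left(t,O \right)} = \sqrt{O^{2} + t^{2}}$
$\frac{h{\left(-5,v \right)}}{T} = \frac{\sqrt{20^{2} + \left(-5\right)^{2}}}{-11} = \sqrt{400 + 25} \left(- \frac{1}{11}\right) = \sqrt{425} \left(- \frac{1}{11}\right) = 5 \sqrt{17} \left(- \frac{1}{11}\right) = - \frac{5 \sqrt{17}}{11}$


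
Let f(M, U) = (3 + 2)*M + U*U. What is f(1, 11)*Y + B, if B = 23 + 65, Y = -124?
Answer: -15536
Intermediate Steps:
f(M, U) = U**2 + 5*M (f(M, U) = 5*M + U**2 = U**2 + 5*M)
B = 88
f(1, 11)*Y + B = (11**2 + 5*1)*(-124) + 88 = (121 + 5)*(-124) + 88 = 126*(-124) + 88 = -15624 + 88 = -15536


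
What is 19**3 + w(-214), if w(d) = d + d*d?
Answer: 52441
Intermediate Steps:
w(d) = d + d**2
19**3 + w(-214) = 19**3 - 214*(1 - 214) = 6859 - 214*(-213) = 6859 + 45582 = 52441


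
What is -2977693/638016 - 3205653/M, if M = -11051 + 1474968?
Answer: -6404353307929/934002468672 ≈ -6.8569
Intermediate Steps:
M = 1463917
-2977693/638016 - 3205653/M = -2977693/638016 - 3205653/1463917 = -6404353307929/934002468672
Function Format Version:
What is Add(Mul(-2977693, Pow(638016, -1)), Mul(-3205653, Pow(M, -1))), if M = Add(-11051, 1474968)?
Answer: Rational(-6404353307929, 934002468672) ≈ -6.8569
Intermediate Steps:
M = 1463917
Add(Mul(-2977693, Pow(638016, -1)), Mul(-3205653, Pow(M, -1))) = Add(Mul(-2977693, Pow(638016, -1)), Mul(-3205653, Pow(1463917, -1))) = Add(Mul(-2977693, Rational(1, 638016)), Mul(-3205653, Rational(1, 1463917))) = Add(Rational(-2977693, 638016), Rational(-3205653, 1463917)) = Rational(-6404353307929, 934002468672)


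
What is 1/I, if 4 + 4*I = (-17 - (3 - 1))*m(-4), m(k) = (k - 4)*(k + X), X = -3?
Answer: -1/267 ≈ -0.0037453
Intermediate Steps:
m(k) = (-4 + k)*(-3 + k) (m(k) = (k - 4)*(k - 3) = (-4 + k)*(-3 + k))
I = -267 (I = -1 + ((-17 - (3 - 1))*(12 + (-4)² - 7*(-4)))/4 = -1 + ((-17 - 1*2)*(12 + 16 + 28))/4 = -1 + ((-17 - 2)*56)/4 = -1 + (-19*56)/4 = -1 + (¼)*(-1064) = -1 - 266 = -267)
1/I = 1/(-267) = -1/267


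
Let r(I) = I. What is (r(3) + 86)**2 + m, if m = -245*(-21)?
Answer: 13066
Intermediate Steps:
m = 5145
(r(3) + 86)**2 + m = (3 + 86)**2 + 5145 = 89**2 + 5145 = 7921 + 5145 = 13066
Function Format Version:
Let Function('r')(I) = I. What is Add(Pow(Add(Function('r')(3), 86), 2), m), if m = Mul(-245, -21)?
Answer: 13066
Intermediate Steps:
m = 5145
Add(Pow(Add(Function('r')(3), 86), 2), m) = Add(Pow(Add(3, 86), 2), 5145) = Add(Pow(89, 2), 5145) = Add(7921, 5145) = 13066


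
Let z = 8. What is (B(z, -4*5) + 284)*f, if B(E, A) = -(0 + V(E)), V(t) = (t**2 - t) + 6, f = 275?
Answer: 61050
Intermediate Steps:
V(t) = 6 + t**2 - t
B(E, A) = -6 + E - E**2 (B(E, A) = -(0 + (6 + E**2 - E)) = -(6 + E**2 - E) = -6 + E - E**2)
(B(z, -4*5) + 284)*f = ((-6 + 8 - 1*8**2) + 284)*275 = ((-6 + 8 - 1*64) + 284)*275 = ((-6 + 8 - 64) + 284)*275 = (-62 + 284)*275 = 222*275 = 61050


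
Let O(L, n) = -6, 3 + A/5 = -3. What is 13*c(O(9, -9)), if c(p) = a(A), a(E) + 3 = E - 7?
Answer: -520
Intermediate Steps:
A = -30 (A = -15 + 5*(-3) = -15 - 15 = -30)
a(E) = -10 + E (a(E) = -3 + (E - 7) = -3 + (-7 + E) = -10 + E)
c(p) = -40 (c(p) = -10 - 30 = -40)
13*c(O(9, -9)) = 13*(-40) = -520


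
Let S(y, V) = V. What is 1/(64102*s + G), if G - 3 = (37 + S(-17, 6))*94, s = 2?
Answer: 1/132249 ≈ 7.5615e-6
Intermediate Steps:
G = 4045 (G = 3 + (37 + 6)*94 = 3 + 43*94 = 3 + 4042 = 4045)
1/(64102*s + G) = 1/(64102*2 + 4045) = 1/(128204 + 4045) = 1/132249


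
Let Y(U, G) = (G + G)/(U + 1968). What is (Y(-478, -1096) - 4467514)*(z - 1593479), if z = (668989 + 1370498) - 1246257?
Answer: 2663467967257474/745 ≈ 3.5751e+12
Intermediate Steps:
Y(U, G) = 2*G/(1968 + U) (Y(U, G) = (2*G)/(1968 + U) = 2*G/(1968 + U))
z = 793230 (z = 2039487 - 1246257 = 793230)
(Y(-478, -1096) - 4467514)*(z - 1593479) = (2*(-1096)/(1968 - 478) - 4467514)*(793230 - 1593479) = (2*(-1096)/1490 - 4467514)*(-800249) = (2*(-1096)*(1/1490) - 4467514)*(-800249) = (-1096/745 - 4467514)*(-800249) = -3328299026/745*(-800249) = 2663467967257474/745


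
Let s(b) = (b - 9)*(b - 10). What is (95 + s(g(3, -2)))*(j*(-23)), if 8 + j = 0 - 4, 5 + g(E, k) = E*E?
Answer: 34500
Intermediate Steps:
g(E, k) = -5 + E² (g(E, k) = -5 + E*E = -5 + E²)
j = -12 (j = -8 + (0 - 4) = -8 - 4 = -12)
s(b) = (-10 + b)*(-9 + b) (s(b) = (-9 + b)*(-10 + b) = (-10 + b)*(-9 + b))
(95 + s(g(3, -2)))*(j*(-23)) = (95 + (90 + (-5 + 3²)² - 19*(-5 + 3²)))*(-12*(-23)) = (95 + (90 + (-5 + 9)² - 19*(-5 + 9)))*276 = (95 + (90 + 4² - 19*4))*276 = (95 + (90 + 16 - 76))*276 = (95 + 30)*276 = 125*276 = 34500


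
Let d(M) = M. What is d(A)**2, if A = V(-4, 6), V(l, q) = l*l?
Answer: 256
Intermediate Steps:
V(l, q) = l**2
A = 16 (A = (-4)**2 = 16)
d(A)**2 = 16**2 = 256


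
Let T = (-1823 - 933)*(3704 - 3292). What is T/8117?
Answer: -1135472/8117 ≈ -139.89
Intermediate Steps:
T = -1135472 (T = -2756*412 = -1135472)
T/8117 = -1135472/8117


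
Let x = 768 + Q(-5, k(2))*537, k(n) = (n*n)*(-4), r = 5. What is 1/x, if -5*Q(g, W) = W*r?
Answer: 1/9360 ≈ 0.00010684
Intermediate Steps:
k(n) = -4*n² (k(n) = n²*(-4) = -4*n²)
Q(g, W) = -W (Q(g, W) = -W*5/5 = -W)
x = 9360 (x = 768 - (-4)*2²*537 = 768 - (-4)*4*537 = 768 - 1*(-16)*537 = 768 + 16*537 = 768 + 8592 = 9360)
1/x = 1/9360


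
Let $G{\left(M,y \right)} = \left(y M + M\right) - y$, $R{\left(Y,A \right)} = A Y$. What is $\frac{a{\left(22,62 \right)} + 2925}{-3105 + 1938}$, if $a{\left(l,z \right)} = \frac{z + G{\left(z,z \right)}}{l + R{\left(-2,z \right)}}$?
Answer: $- \frac{16358}{6613} \approx -2.4736$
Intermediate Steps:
$G{\left(M,y \right)} = M - y + M y$ ($G{\left(M,y \right)} = \left(M y + M\right) - y = \left(M + M y\right) - y = M - y + M y$)
$a{\left(l,z \right)} = \frac{z + z^{2}}{l - 2 z}$ ($a{\left(l,z \right)} = \frac{z + \left(z - z + z z\right)}{l + z \left(-2\right)} = \frac{z + \left(z - z + z^{2}\right)}{l - 2 z} = \frac{z + z^{2}}{l - 2 z}$)
$\frac{a{\left(22,62 \right)} + 2925}{-3105 + 1938} = \frac{\frac{62 \left(1 + 62\right)}{22 - 124} + 2925}{-3105 + 1938} = \frac{62 \frac{1}{22 - 124} \cdot 63 + 2925}{-1167} = \left(62 \frac{1}{-102} \cdot 63 + 2925\right) \left(- \frac{1}{1167}\right) = \left(62 \left(- \frac{1}{102}\right) 63 + 2925\right) \left(- \frac{1}{1167}\right) = \left(- \frac{651}{17} + 2925\right) \left(- \frac{1}{1167}\right) = \frac{49074}{17} \left(- \frac{1}{1167}\right) = - \frac{16358}{6613}$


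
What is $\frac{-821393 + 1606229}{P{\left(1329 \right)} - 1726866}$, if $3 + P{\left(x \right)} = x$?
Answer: $- \frac{65403}{143795} \approx -0.45483$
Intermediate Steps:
$P{\left(x \right)} = -3 + x$
$\frac{-821393 + 1606229}{P{\left(1329 \right)} - 1726866} = \frac{-821393 + 1606229}{\left(-3 + 1329\right) - 1726866} = \frac{784836}{1326 - 1726866} = \frac{784836}{-1725540} = 784836 \left(- \frac{1}{1725540}\right) = - \frac{65403}{143795}$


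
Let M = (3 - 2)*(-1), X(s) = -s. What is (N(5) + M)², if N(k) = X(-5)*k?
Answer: 576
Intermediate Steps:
N(k) = 5*k (N(k) = (-1*(-5))*k = 5*k)
M = -1 (M = 1*(-1) = -1)
(N(5) + M)² = (5*5 - 1)² = (25 - 1)² = 24² = 576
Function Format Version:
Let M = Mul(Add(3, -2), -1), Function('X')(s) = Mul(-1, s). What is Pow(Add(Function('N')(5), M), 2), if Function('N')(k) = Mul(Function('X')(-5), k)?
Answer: 576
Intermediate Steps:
Function('N')(k) = Mul(5, k) (Function('N')(k) = Mul(Mul(-1, -5), k) = Mul(5, k))
M = -1 (M = Mul(1, -1) = -1)
Pow(Add(Function('N')(5), M), 2) = Pow(Add(Mul(5, 5), -1), 2) = Pow(Add(25, -1), 2) = Pow(24, 2) = 576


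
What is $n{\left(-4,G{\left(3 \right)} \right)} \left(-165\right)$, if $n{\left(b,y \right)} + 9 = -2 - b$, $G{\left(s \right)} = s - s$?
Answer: $1155$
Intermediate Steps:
$G{\left(s \right)} = 0$
$n{\left(b,y \right)} = -11 - b$ ($n{\left(b,y \right)} = -9 - \left(2 + b\right) = -11 - b$)
$n{\left(-4,G{\left(3 \right)} \right)} \left(-165\right) = \left(-11 - -4\right) \left(-165\right) = \left(-11 + 4\right) \left(-165\right) = \left(-7\right) \left(-165\right) = 1155$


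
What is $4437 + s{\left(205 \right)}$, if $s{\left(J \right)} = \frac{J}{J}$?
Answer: $4438$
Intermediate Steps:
$s{\left(J \right)} = 1$
$4437 + s{\left(205 \right)} = 4437 + 1 = 4438$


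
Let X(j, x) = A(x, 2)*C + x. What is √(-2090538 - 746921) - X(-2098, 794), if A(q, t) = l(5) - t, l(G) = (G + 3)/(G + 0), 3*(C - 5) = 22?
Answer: -11836/15 + I*√2837459 ≈ -789.07 + 1684.5*I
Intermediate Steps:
C = 37/3 (C = 5 + (⅓)*22 = 5 + 22/3 = 37/3 ≈ 12.333)
l(G) = (3 + G)/G
A(q, t) = 8/5 - t (A(q, t) = (3 + 5)/5 - t = (⅕)*8 - t = 8/5 - t)
X(j, x) = -74/15 + x (X(j, x) = (8/5 - 1*2)*(37/3) + x = (8/5 - 2)*(37/3) + x = -⅖*37/3 + x = -74/15 + x)
√(-2090538 - 746921) - X(-2098, 794) = √(-2090538 - 746921) - (-74/15 + 794) = √(-2837459) - 1*11836/15 = I*√2837459 - 11836/15 = -11836/15 + I*√2837459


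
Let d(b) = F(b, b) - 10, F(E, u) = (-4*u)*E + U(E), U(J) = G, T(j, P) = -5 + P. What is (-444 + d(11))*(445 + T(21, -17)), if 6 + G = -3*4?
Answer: -404388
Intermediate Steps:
G = -18 (G = -6 - 3*4 = -6 - 12 = -18)
U(J) = -18
F(E, u) = -18 - 4*E*u (F(E, u) = (-4*u)*E - 18 = -4*E*u - 18 = -18 - 4*E*u)
d(b) = -28 - 4*b² (d(b) = (-18 - 4*b*b) - 10 = (-18 - 4*b²) - 10 = -28 - 4*b²)
(-444 + d(11))*(445 + T(21, -17)) = (-444 + (-28 - 4*11²))*(445 + (-5 - 17)) = (-444 + (-28 - 4*121))*(445 - 22) = (-444 + (-28 - 484))*423 = (-444 - 512)*423 = -956*423 = -404388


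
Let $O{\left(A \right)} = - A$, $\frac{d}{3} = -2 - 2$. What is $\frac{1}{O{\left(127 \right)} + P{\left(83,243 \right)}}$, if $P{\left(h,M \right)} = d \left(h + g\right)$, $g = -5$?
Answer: $- \frac{1}{1063} \approx -0.00094073$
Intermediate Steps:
$d = -12$ ($d = 3 \left(-2 - 2\right) = 3 \left(-4\right) = -12$)
$P{\left(h,M \right)} = 60 - 12 h$ ($P{\left(h,M \right)} = - 12 \left(h - 5\right) = - 12 \left(-5 + h\right) = 60 - 12 h$)
$\frac{1}{O{\left(127 \right)} + P{\left(83,243 \right)}} = \frac{1}{\left(-1\right) 127 + \left(60 - 996\right)} = \frac{1}{-127 + \left(60 - 996\right)} = \frac{1}{-127 - 936} = \frac{1}{-1063} = - \frac{1}{1063}$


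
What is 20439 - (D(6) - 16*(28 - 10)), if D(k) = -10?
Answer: 20737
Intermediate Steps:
20439 - (D(6) - 16*(28 - 10)) = 20439 - (-10 - 16*(28 - 10)) = 20439 - (-10 - 16*18) = 20439 - (-10 - 288) = 20439 - 1*(-298) = 20439 + 298 = 20737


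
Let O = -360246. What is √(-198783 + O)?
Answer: I*√559029 ≈ 747.68*I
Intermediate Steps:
√(-198783 + O) = √(-198783 - 360246) = √(-559029) = I*√559029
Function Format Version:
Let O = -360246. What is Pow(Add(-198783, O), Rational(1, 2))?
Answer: Mul(I, Pow(559029, Rational(1, 2))) ≈ Mul(747.68, I)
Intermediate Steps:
Pow(Add(-198783, O), Rational(1, 2)) = Pow(Add(-198783, -360246), Rational(1, 2)) = Pow(-559029, Rational(1, 2)) = Mul(I, Pow(559029, Rational(1, 2)))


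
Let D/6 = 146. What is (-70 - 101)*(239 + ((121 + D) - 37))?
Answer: -205029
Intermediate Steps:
D = 876 (D = 6*146 = 876)
(-70 - 101)*(239 + ((121 + D) - 37)) = (-70 - 101)*(239 + ((121 + 876) - 37)) = -171*(239 + (997 - 37)) = -171*(239 + 960) = -171*1199 = -205029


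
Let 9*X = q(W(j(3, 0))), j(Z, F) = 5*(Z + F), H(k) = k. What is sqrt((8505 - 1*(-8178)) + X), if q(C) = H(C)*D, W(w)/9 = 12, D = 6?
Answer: sqrt(16755) ≈ 129.44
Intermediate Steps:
j(Z, F) = 5*F + 5*Z (j(Z, F) = 5*(F + Z) = 5*F + 5*Z)
W(w) = 108 (W(w) = 9*12 = 108)
q(C) = 6*C (q(C) = C*6 = 6*C)
X = 72 (X = (6*108)/9 = (1/9)*648 = 72)
sqrt((8505 - 1*(-8178)) + X) = sqrt((8505 - 1*(-8178)) + 72) = sqrt((8505 + 8178) + 72) = sqrt(16683 + 72) = sqrt(16755)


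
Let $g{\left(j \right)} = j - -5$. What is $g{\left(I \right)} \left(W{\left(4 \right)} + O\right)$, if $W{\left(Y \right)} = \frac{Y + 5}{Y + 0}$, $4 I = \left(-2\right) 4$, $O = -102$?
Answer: $- \frac{1197}{4} \approx -299.25$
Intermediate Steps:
$I = -2$ ($I = \frac{\left(-2\right) 4}{4} = \frac{1}{4} \left(-8\right) = -2$)
$g{\left(j \right)} = 5 + j$ ($g{\left(j \right)} = j + 5 = 5 + j$)
$W{\left(Y \right)} = \frac{5 + Y}{Y}$
$g{\left(I \right)} \left(W{\left(4 \right)} + O\right) = \left(5 - 2\right) \left(\frac{5 + 4}{4} - 102\right) = 3 \left(\frac{1}{4} \cdot 9 - 102\right) = 3 \left(\frac{9}{4} - 102\right) = 3 \left(- \frac{399}{4}\right) = - \frac{1197}{4}$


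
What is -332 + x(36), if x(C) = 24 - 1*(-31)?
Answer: -277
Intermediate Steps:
x(C) = 55 (x(C) = 24 + 31 = 55)
-332 + x(36) = -332 + 55 = -277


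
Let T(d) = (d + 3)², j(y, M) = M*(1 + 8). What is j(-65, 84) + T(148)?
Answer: 23557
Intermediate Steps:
j(y, M) = 9*M (j(y, M) = M*9 = 9*M)
T(d) = (3 + d)²
j(-65, 84) + T(148) = 9*84 + (3 + 148)² = 756 + 151² = 756 + 22801 = 23557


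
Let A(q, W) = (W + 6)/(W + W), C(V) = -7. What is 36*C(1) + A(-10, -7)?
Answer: -3527/14 ≈ -251.93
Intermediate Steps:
A(q, W) = (6 + W)/(2*W) (A(q, W) = (6 + W)/((2*W)) = (6 + W)*(1/(2*W)) = (6 + W)/(2*W))
36*C(1) + A(-10, -7) = 36*(-7) + (1/2)*(6 - 7)/(-7) = -252 + (1/2)*(-1/7)*(-1) = -252 + 1/14 = -3527/14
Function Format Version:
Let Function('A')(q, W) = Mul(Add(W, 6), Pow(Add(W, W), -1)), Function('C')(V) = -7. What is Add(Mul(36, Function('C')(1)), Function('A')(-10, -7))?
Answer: Rational(-3527, 14) ≈ -251.93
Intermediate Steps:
Function('A')(q, W) = Mul(Rational(1, 2), Pow(W, -1), Add(6, W)) (Function('A')(q, W) = Mul(Add(6, W), Pow(Mul(2, W), -1)) = Mul(Add(6, W), Mul(Rational(1, 2), Pow(W, -1))) = Mul(Rational(1, 2), Pow(W, -1), Add(6, W)))
Add(Mul(36, Function('C')(1)), Function('A')(-10, -7)) = Add(Mul(36, -7), Mul(Rational(1, 2), Pow(-7, -1), Add(6, -7))) = Add(-252, Mul(Rational(1, 2), Rational(-1, 7), -1)) = Add(-252, Rational(1, 14)) = Rational(-3527, 14)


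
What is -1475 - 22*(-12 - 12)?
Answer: -947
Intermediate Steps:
-1475 - 22*(-12 - 12) = -1475 - 22*(-24) = -1475 - 1*(-528) = -1475 + 528 = -947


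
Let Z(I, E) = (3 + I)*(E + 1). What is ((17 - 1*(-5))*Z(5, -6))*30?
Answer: -26400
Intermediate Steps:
Z(I, E) = (1 + E)*(3 + I) (Z(I, E) = (3 + I)*(1 + E) = (1 + E)*(3 + I))
((17 - 1*(-5))*Z(5, -6))*30 = ((17 - 1*(-5))*(3 + 5 + 3*(-6) - 6*5))*30 = ((17 + 5)*(3 + 5 - 18 - 30))*30 = (22*(-40))*30 = -880*30 = -26400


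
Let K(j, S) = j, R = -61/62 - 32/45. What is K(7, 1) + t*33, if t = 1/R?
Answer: -58967/4729 ≈ -12.469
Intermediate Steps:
R = -4729/2790 (R = -61*1/62 - 32*1/45 = -61/62 - 32/45 = -4729/2790 ≈ -1.6950)
t = -2790/4729 (t = 1/(-4729/2790) = -2790/4729 ≈ -0.58998)
K(7, 1) + t*33 = 7 - 2790/4729*33 = 7 - 92070/4729 = -58967/4729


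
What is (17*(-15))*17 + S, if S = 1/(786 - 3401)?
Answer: -11336026/2615 ≈ -4335.0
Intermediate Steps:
S = -1/2615 (S = 1/(-2615) = -1/2615 ≈ -0.00038241)
(17*(-15))*17 + S = (17*(-15))*17 - 1/2615 = -255*17 - 1/2615 = -4335 - 1/2615 = -11336026/2615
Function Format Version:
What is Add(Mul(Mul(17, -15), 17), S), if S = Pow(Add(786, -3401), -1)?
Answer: Rational(-11336026, 2615) ≈ -4335.0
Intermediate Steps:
S = Rational(-1, 2615) (S = Pow(-2615, -1) = Rational(-1, 2615) ≈ -0.00038241)
Add(Mul(Mul(17, -15), 17), S) = Add(Mul(Mul(17, -15), 17), Rational(-1, 2615)) = Add(Mul(-255, 17), Rational(-1, 2615)) = Add(-4335, Rational(-1, 2615)) = Rational(-11336026, 2615)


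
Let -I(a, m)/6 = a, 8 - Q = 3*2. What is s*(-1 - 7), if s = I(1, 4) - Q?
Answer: 64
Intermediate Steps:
Q = 2 (Q = 8 - 3*2 = 8 - 1*6 = 8 - 6 = 2)
I(a, m) = -6*a
s = -8 (s = -6*1 - 1*2 = -6 - 2 = -8)
s*(-1 - 7) = -8*(-1 - 7) = -8*(-8) = 64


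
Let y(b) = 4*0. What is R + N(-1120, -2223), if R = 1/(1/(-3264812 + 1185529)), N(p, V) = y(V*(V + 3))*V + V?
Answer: -2081506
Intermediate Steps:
y(b) = 0
N(p, V) = V (N(p, V) = 0*V + V = 0 + V = V)
R = -2079283 (R = 1/(1/(-2079283)) = 1/(-1/2079283) = -2079283)
R + N(-1120, -2223) = -2079283 - 2223 = -2081506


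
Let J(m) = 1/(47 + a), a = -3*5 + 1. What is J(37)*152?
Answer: 152/33 ≈ 4.6061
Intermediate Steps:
a = -14 (a = -15 + 1 = -14)
J(m) = 1/33 (J(m) = 1/(47 - 14) = 1/33)
J(37)*152 = (1/33)*152 = 152/33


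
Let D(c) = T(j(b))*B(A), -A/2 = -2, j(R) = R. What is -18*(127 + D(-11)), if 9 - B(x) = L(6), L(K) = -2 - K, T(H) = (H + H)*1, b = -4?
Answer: 162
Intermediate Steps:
T(H) = 2*H (T(H) = (2*H)*1 = 2*H)
A = 4 (A = -2*(-2) = 4)
B(x) = 17 (B(x) = 9 - (-2 - 1*6) = 9 - (-2 - 6) = 9 - 1*(-8) = 9 + 8 = 17)
D(c) = -136 (D(c) = (2*(-4))*17 = -8*17 = -136)
-18*(127 + D(-11)) = -18*(127 - 136) = -18*(-9) = 162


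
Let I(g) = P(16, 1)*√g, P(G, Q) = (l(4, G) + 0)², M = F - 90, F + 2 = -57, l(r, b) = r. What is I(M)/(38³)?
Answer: 2*I*√149/6859 ≈ 0.0035593*I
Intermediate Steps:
F = -59 (F = -2 - 57 = -59)
M = -149 (M = -59 - 90 = -149)
P(G, Q) = 16 (P(G, Q) = (4 + 0)² = 4² = 16)
I(g) = 16*√g
I(M)/(38³) = (16*√(-149))/(38³) = (16*(I*√149))/54872 = (16*I*√149)*(1/54872) = 2*I*√149/6859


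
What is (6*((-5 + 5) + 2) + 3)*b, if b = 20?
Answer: 300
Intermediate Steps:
(6*((-5 + 5) + 2) + 3)*b = (6*((-5 + 5) + 2) + 3)*20 = (6*(0 + 2) + 3)*20 = (6*2 + 3)*20 = (12 + 3)*20 = 15*20 = 300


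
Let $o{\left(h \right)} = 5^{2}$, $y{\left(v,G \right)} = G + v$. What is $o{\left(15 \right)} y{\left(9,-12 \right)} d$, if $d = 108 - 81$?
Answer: $-2025$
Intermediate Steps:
$d = 27$ ($d = 108 - 81 = 27$)
$o{\left(h \right)} = 25$
$o{\left(15 \right)} y{\left(9,-12 \right)} d = 25 \left(-12 + 9\right) 27 = 25 \left(-3\right) 27 = \left(-75\right) 27 = -2025$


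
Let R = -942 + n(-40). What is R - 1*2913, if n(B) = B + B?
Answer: -3935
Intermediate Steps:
n(B) = 2*B
R = -1022 (R = -942 + 2*(-40) = -942 - 80 = -1022)
R - 1*2913 = -1022 - 1*2913 = -1022 - 2913 = -3935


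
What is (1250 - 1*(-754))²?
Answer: 4016016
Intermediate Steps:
(1250 - 1*(-754))² = (1250 + 754)² = 2004² = 4016016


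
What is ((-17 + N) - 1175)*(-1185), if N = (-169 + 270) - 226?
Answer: 1560645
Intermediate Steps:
N = -125 (N = 101 - 226 = -125)
((-17 + N) - 1175)*(-1185) = ((-17 - 125) - 1175)*(-1185) = (-142 - 1175)*(-1185) = -1317*(-1185) = 1560645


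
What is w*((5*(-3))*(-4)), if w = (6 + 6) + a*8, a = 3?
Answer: 2160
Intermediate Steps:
w = 36 (w = (6 + 6) + 3*8 = 12 + 24 = 36)
w*((5*(-3))*(-4)) = 36*((5*(-3))*(-4)) = 36*(-15*(-4)) = 36*60 = 2160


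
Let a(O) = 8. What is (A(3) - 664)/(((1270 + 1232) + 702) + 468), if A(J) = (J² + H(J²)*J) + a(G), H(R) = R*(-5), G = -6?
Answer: -23/108 ≈ -0.21296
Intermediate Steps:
H(R) = -5*R
A(J) = 8 + J² - 5*J³ (A(J) = (J² + (-5*J²)*J) + 8 = (J² - 5*J³) + 8 = 8 + J² - 5*J³)
(A(3) - 664)/(((1270 + 1232) + 702) + 468) = ((8 + 3² - 5*3³) - 664)/(((1270 + 1232) + 702) + 468) = ((8 + 9 - 5*27) - 664)/((2502 + 702) + 468) = ((8 + 9 - 135) - 664)/(3204 + 468) = (-118 - 664)/3672 = -782*1/3672 = -23/108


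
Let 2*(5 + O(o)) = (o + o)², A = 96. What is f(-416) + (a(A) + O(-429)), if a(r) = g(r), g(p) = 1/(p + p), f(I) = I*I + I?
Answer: 103817665/192 ≈ 5.4072e+5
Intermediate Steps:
f(I) = I + I² (f(I) = I² + I = I + I²)
g(p) = 1/(2*p)
a(r) = 1/(2*r)
O(o) = -5 + 2*o² (O(o) = -5 + (o + o)²/2 = -5 + (2*o)²/2 = -5 + (4*o²)/2 = -5 + 2*o²)
f(-416) + (a(A) + O(-429)) = -416*(1 - 416) + ((½)/96 + (-5 + 2*(-429)²)) = -416*(-415) + ((½)*(1/96) + (-5 + 2*184041)) = 172640 + (1/192 + (-5 + 368082)) = 172640 + (1/192 + 368077) = 172640 + 70670785/192 = 103817665/192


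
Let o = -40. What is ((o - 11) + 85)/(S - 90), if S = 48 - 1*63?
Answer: -34/105 ≈ -0.32381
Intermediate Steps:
S = -15 (S = 48 - 63 = -15)
((o - 11) + 85)/(S - 90) = ((-40 - 11) + 85)/(-15 - 90) = (-51 + 85)/(-105) = -1/105*34 = -34/105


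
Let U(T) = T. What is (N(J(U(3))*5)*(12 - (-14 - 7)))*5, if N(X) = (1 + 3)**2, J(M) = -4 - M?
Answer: 2640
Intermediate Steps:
N(X) = 16 (N(X) = 4**2 = 16)
(N(J(U(3))*5)*(12 - (-14 - 7)))*5 = (16*(12 - (-14 - 7)))*5 = (16*(12 - 1*(-21)))*5 = (16*(12 + 21))*5 = (16*33)*5 = 528*5 = 2640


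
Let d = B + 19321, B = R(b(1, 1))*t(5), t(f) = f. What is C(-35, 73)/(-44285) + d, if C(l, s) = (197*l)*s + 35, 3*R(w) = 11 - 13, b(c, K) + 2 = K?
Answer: 513591701/26571 ≈ 19329.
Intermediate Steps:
b(c, K) = -2 + K
R(w) = -⅔ (R(w) = (11 - 13)/3 = (⅓)*(-2) = -⅔)
C(l, s) = 35 + 197*l*s (C(l, s) = 197*l*s + 35 = 35 + 197*l*s)
B = -10/3 (B = -⅔*5 = -10/3 ≈ -3.3333)
d = 57953/3 (d = -10/3 + 19321 = 57953/3 ≈ 19318.)
C(-35, 73)/(-44285) + d = (35 + 197*(-35)*73)/(-44285) + 57953/3 = (35 - 503335)*(-1/44285) + 57953/3 = -503300*(-1/44285) + 57953/3 = 100660/8857 + 57953/3 = 513591701/26571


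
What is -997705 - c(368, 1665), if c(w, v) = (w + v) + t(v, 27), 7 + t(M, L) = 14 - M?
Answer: -998080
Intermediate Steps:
t(M, L) = 7 - M (t(M, L) = -7 + (14 - M) = 7 - M)
c(w, v) = 7 + w (c(w, v) = (w + v) + (7 - v) = (v + w) + (7 - v) = 7 + w)
-997705 - c(368, 1665) = -997705 - (7 + 368) = -997705 - 1*375 = -997705 - 375 = -998080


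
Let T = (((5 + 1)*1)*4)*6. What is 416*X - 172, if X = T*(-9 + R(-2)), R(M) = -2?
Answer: -659116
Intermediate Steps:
T = 144 (T = ((6*1)*4)*6 = (6*4)*6 = 24*6 = 144)
X = -1584 (X = 144*(-9 - 2) = 144*(-11) = -1584)
416*X - 172 = 416*(-1584) - 172 = -658944 - 172 = -659116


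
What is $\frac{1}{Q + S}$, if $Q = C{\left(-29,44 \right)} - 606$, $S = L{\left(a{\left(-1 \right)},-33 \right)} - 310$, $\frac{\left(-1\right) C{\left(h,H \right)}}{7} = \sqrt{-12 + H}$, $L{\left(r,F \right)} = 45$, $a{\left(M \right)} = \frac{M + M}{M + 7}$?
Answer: $- \frac{871}{757073} + \frac{28 \sqrt{2}}{757073} \approx -0.0010982$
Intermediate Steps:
$a{\left(M \right)} = \frac{2 M}{7 + M}$
$C{\left(h,H \right)} = - 7 \sqrt{-12 + H}$
$S = -265$ ($S = 45 - 310 = -265$)
$Q = -606 - 28 \sqrt{2}$ ($Q = - 7 \sqrt{-12 + 44} - 606 = - 7 \sqrt{32} - 606 = - 7 \cdot 4 \sqrt{2} - 606 = - 28 \sqrt{2} - 606 = -606 - 28 \sqrt{2} \approx -645.6$)
$\frac{1}{Q + S} = \frac{1}{\left(-606 - 28 \sqrt{2}\right) - 265} = \frac{1}{-871 - 28 \sqrt{2}}$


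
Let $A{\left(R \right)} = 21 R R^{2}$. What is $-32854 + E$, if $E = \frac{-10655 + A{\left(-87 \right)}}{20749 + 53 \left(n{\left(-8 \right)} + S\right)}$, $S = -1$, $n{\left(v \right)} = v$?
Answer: $- \frac{339927753}{10136} \approx -33537.0$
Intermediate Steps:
$A{\left(R \right)} = 21 R^{3}$
$E = - \frac{6919609}{10136}$ ($E = \frac{-10655 + 21 \left(-87\right)^{3}}{20749 + 53 \left(-8 - 1\right)} = \frac{-10655 + 21 \left(-658503\right)}{20749 + 53 \left(-9\right)} = \frac{-10655 - 13828563}{20749 - 477} = - \frac{13839218}{20272} = \left(-13839218\right) \frac{1}{20272} = - \frac{6919609}{10136} \approx -682.68$)
$-32854 + E = -32854 - \frac{6919609}{10136} = - \frac{339927753}{10136}$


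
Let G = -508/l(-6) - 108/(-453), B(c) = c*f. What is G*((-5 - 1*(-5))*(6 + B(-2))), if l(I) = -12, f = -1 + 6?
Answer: 0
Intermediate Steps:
f = 5
B(c) = 5*c (B(c) = c*5 = 5*c)
G = 19285/453 (G = -508/(-12) - 108/(-453) = -508*(-1/12) - 108*(-1/453) = 127/3 + 36/151 = 19285/453 ≈ 42.572)
G*((-5 - 1*(-5))*(6 + B(-2))) = 19285*((-5 - 1*(-5))*(6 + 5*(-2)))/453 = 19285*((-5 + 5)*(6 - 10))/453 = 19285*(0*(-4))/453 = (19285/453)*0 = 0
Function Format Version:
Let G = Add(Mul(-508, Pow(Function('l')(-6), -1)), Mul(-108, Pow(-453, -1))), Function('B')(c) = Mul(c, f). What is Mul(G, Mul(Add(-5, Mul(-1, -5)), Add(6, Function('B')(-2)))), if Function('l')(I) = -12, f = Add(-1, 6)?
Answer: 0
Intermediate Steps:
f = 5
Function('B')(c) = Mul(5, c) (Function('B')(c) = Mul(c, 5) = Mul(5, c))
G = Rational(19285, 453) (G = Add(Mul(-508, Pow(-12, -1)), Mul(-108, Pow(-453, -1))) = Add(Mul(-508, Rational(-1, 12)), Mul(-108, Rational(-1, 453))) = Add(Rational(127, 3), Rational(36, 151)) = Rational(19285, 453) ≈ 42.572)
Mul(G, Mul(Add(-5, Mul(-1, -5)), Add(6, Function('B')(-2)))) = Mul(Rational(19285, 453), Mul(Add(-5, Mul(-1, -5)), Add(6, Mul(5, -2)))) = Mul(Rational(19285, 453), Mul(Add(-5, 5), Add(6, -10))) = Mul(Rational(19285, 453), Mul(0, -4)) = Mul(Rational(19285, 453), 0) = 0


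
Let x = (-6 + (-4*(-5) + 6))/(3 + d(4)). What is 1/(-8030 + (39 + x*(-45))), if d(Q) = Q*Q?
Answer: -19/152729 ≈ -0.00012440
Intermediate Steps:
d(Q) = Q²
x = 20/19 (x = (-6 + (-4*(-5) + 6))/(3 + 4²) = (-6 + (20 + 6))/(3 + 16) = (-6 + 26)/19 = 20*(1/19) = 20/19 ≈ 1.0526)
1/(-8030 + (39 + x*(-45))) = 1/(-8030 + (39 + (20/19)*(-45))) = 1/(-8030 + (39 - 900/19)) = 1/(-8030 - 159/19) = 1/(-152729/19) = -19/152729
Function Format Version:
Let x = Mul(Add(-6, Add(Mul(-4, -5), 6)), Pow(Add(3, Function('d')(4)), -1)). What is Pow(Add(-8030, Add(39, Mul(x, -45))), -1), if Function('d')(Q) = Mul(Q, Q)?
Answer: Rational(-19, 152729) ≈ -0.00012440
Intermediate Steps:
Function('d')(Q) = Pow(Q, 2)
x = Rational(20, 19) (x = Mul(Add(-6, Add(Mul(-4, -5), 6)), Pow(Add(3, Pow(4, 2)), -1)) = Mul(Add(-6, Add(20, 6)), Pow(Add(3, 16), -1)) = Mul(Add(-6, 26), Pow(19, -1)) = Mul(20, Rational(1, 19)) = Rational(20, 19) ≈ 1.0526)
Pow(Add(-8030, Add(39, Mul(x, -45))), -1) = Pow(Add(-8030, Add(39, Mul(Rational(20, 19), -45))), -1) = Pow(Add(-8030, Add(39, Rational(-900, 19))), -1) = Pow(Add(-8030, Rational(-159, 19)), -1) = Pow(Rational(-152729, 19), -1) = Rational(-19, 152729)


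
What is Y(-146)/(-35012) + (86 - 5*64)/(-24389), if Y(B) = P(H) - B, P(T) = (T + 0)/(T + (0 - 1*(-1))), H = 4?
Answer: 11531257/2134769170 ≈ 0.0054016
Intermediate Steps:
P(T) = T/(1 + T) (P(T) = T/(T + (0 + 1)) = T/(T + 1) = T/(1 + T))
Y(B) = 4/5 - B (Y(B) = 4/(1 + 4) - B = 4/5 - B)
Y(-146)/(-35012) + (86 - 5*64)/(-24389) = (4/5 - 1*(-146))/(-35012) + (86 - 5*64)/(-24389) = (4/5 + 146)*(-1/35012) + (86 - 320)*(-1/24389) = (734/5)*(-1/35012) - 234*(-1/24389) = -367/87530 + 234/24389 = 11531257/2134769170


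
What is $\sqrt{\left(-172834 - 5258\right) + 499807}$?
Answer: $37 \sqrt{235} \approx 567.2$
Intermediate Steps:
$\sqrt{\left(-172834 - 5258\right) + 499807} = \sqrt{-178092 + 499807} = \sqrt{321715} = 37 \sqrt{235}$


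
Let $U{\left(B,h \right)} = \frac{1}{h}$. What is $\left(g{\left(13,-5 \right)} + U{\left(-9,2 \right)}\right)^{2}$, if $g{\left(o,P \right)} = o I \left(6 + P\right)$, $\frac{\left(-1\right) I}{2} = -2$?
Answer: $\frac{11025}{4} \approx 2756.3$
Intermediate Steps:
$I = 4$ ($I = \left(-2\right) \left(-2\right) = 4$)
$g{\left(o,P \right)} = 4 o \left(6 + P\right)$ ($g{\left(o,P \right)} = o 4 \left(6 + P\right) = 4 o \left(6 + P\right)$)
$\left(g{\left(13,-5 \right)} + U{\left(-9,2 \right)}\right)^{2} = \left(4 \cdot 13 \left(6 - 5\right) + \frac{1}{2}\right)^{2} = \left(4 \cdot 13 \cdot 1 + \frac{1}{2}\right)^{2} = \left(52 + \frac{1}{2}\right)^{2} = \left(\frac{105}{2}\right)^{2} = \frac{11025}{4}$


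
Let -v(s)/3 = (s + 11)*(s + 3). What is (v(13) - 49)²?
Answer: 1442401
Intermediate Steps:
v(s) = -3*(3 + s)*(11 + s) (v(s) = -3*(s + 11)*(s + 3) = -3*(11 + s)*(3 + s) = -3*(3 + s)*(11 + s))
(v(13) - 49)² = ((-99 - 42*13 - 3*13²) - 49)² = ((-99 - 546 - 3*169) - 49)² = ((-99 - 546 - 507) - 49)² = (-1152 - 49)² = (-1201)² = 1442401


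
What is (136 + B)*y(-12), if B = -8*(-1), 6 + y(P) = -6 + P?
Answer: -3456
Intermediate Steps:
y(P) = -12 + P (y(P) = -6 + (-6 + P) = -12 + P)
B = 8
(136 + B)*y(-12) = (136 + 8)*(-12 - 12) = 144*(-24) = -3456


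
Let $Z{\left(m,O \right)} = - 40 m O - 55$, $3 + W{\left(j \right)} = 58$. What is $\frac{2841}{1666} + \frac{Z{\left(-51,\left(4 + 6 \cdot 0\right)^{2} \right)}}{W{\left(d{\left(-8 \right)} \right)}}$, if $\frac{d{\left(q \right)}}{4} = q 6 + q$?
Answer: $\frac{10888573}{18326} \approx 594.16$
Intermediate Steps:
$d{\left(q \right)} = 28 q$ ($d{\left(q \right)} = 4 \left(q 6 + q\right) = 4 \left(6 q + q\right) = 4 \cdot 7 q = 28 q$)
$W{\left(j \right)} = 55$ ($W{\left(j \right)} = -3 + 58 = 55$)
$Z{\left(m,O \right)} = -55 - 40 O m$ ($Z{\left(m,O \right)} = - 40 O m - 55 = -55 - 40 O m$)
$\frac{2841}{1666} + \frac{Z{\left(-51,\left(4 + 6 \cdot 0\right)^{2} \right)}}{W{\left(d{\left(-8 \right)} \right)}} = \frac{2841}{1666} + \frac{-55 - 40 \left(4 + 6 \cdot 0\right)^{2} \left(-51\right)}{55} = 2841 \cdot \frac{1}{1666} + \left(-55 - 40 \left(4 + 0\right)^{2} \left(-51\right)\right) \frac{1}{55} = \frac{2841}{1666} + \left(-55 - 40 \cdot 4^{2} \left(-51\right)\right) \frac{1}{55} = \frac{2841}{1666} + \left(-55 - 640 \left(-51\right)\right) \frac{1}{55} = \frac{2841}{1666} + \left(-55 + 32640\right) \frac{1}{55} = \frac{2841}{1666} + 32585 \cdot \frac{1}{55} = \frac{2841}{1666} + \frac{6517}{11} = \frac{10888573}{18326}$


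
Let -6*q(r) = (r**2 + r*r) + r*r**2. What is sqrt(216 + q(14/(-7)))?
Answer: 6*sqrt(6) ≈ 14.697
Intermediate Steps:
q(r) = -r**2/3 - r**3/6 (q(r) = -((r**2 + r*r) + r*r**2)/6 = -((r**2 + r**2) + r**3)/6 = -(2*r**2 + r**3)/6 = -(r**3 + 2*r**2)/6 = -r**2/3 - r**3/6)
sqrt(216 + q(14/(-7))) = sqrt(216 + (14/(-7))**2*(-2 - 14/(-7))/6) = sqrt(216 + (14*(-1/7))**2*(-2 - 14*(-1)/7)/6) = sqrt(216 + (1/6)*(-2)**2*(-2 - 1*(-2))) = sqrt(216 + (1/6)*4*(-2 + 2)) = sqrt(216 + (1/6)*4*0) = sqrt(216 + 0) = sqrt(216) = 6*sqrt(6)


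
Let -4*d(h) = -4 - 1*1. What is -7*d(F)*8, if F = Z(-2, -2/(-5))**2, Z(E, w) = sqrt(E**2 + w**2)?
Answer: -70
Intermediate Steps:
F = 104/25 (F = (sqrt((-2)**2 + (-2/(-5))**2))**2 = (sqrt(4 + (-2*(-1/5))**2))**2 = (sqrt(4 + (2/5)**2))**2 = (sqrt(4 + 4/25))**2 = (sqrt(104/25))**2 = (2*sqrt(26)/5)**2 = 104/25 ≈ 4.1600)
d(h) = 5/4 (d(h) = -(-4 - 1*1)/4 = -(-4 - 1)/4 = -1/4*(-5) = 5/4)
-7*d(F)*8 = -7*5/4*8 = -35/4*8 = -70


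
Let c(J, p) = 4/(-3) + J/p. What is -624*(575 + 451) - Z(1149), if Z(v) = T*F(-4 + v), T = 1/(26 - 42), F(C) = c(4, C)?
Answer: -4398339451/6870 ≈ -6.4022e+5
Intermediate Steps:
c(J, p) = -4/3 + J/p (c(J, p) = 4*(-⅓) + J/p = -4/3 + J/p)
F(C) = -4/3 + 4/C
T = -1/16 (T = 1/(-16) = -1/16 ≈ -0.062500)
Z(v) = 1/12 - 1/(4*(-4 + v)) (Z(v) = -(-4/3 + 4/(-4 + v))/16 = 1/12 - 1/(4*(-4 + v)))
-624*(575 + 451) - Z(1149) = -624*(575 + 451) - (-7 + 1149)/(12*(-4 + 1149)) = -624*1026 - 1142/(12*1145) = -640224 - 1142/(12*1145) = -640224 - 1*571/6870 = -640224 - 571/6870 = -4398339451/6870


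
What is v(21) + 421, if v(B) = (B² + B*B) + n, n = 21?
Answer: 1324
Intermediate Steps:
v(B) = 21 + 2*B² (v(B) = (B² + B*B) + 21 = (B² + B²) + 21 = 2*B² + 21 = 21 + 2*B²)
v(21) + 421 = (21 + 2*21²) + 421 = (21 + 2*441) + 421 = (21 + 882) + 421 = 903 + 421 = 1324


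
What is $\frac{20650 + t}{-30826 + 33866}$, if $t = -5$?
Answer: $\frac{4129}{608} \approx 6.7911$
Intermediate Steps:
$\frac{20650 + t}{-30826 + 33866} = \frac{20650 - 5}{-30826 + 33866} = \frac{20645}{3040} = 20645 \cdot \frac{1}{3040} = \frac{4129}{608}$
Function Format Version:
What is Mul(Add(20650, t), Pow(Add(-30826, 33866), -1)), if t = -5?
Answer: Rational(4129, 608) ≈ 6.7911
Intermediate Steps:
Mul(Add(20650, t), Pow(Add(-30826, 33866), -1)) = Mul(Add(20650, -5), Pow(Add(-30826, 33866), -1)) = Mul(20645, Pow(3040, -1)) = Mul(20645, Rational(1, 3040)) = Rational(4129, 608)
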